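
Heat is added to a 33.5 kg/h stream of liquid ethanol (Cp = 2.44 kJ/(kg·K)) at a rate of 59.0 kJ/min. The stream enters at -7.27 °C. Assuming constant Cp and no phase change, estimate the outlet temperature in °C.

T_out = 36.0 °C

Q = 59.0 kJ/min = 3540 kJ/h
ΔT = Q/(ṁ·Cp) = 3540/(33.5×2.44) = 43.308 K
T_out = -7.27 + 43.308 = 36.038 °C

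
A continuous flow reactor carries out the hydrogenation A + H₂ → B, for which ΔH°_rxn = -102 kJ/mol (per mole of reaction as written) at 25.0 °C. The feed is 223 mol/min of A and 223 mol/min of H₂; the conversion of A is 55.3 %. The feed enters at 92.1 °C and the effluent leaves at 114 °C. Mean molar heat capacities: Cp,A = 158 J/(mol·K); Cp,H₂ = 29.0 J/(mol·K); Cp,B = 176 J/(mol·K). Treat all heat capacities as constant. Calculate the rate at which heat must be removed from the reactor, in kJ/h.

Extent of reaction ξ = 0.553 × 223 = 123.32 mol/min
Reaction term: ξ·ΔH°_rxn = 123.32 × -102 = -12579 kJ/min
Sensible, feed 92.1→25 °C: -2798.1 kJ/min
Outlet flows (mol/min): A 99.681, H₂ 99.681, B 123.32
Sensible, products 25→114 °C: 3590.7 kJ/min
Q = ΔH = -11786 kJ/min = -196.43 kW
Heat removed = 707160 kJ/h

Q_out = 707000 kJ/h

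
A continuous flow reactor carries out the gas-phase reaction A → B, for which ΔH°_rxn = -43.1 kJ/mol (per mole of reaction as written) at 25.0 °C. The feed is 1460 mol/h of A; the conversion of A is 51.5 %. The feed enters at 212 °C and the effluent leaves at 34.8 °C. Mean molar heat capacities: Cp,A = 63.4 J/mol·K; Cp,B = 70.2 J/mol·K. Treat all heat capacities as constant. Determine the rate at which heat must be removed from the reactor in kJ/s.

Extent of reaction ξ = 0.515 × 1460 = 751.9 mol/h
Reaction term: ξ·ΔH°_rxn = 751.9 × -43.1 = -32407 kJ/h
Sensible, feed 212→25 °C: -17309 kJ/h
Outlet flows (mol/h): A 708.1, B 751.9
Sensible, products 25→34.8 °C: 957.23 kJ/h
Q = ΔH = -48759 kJ/h = -13.544 kW
Heat removed = 13.544 kJ/s

Q_out = 13.5 kJ/s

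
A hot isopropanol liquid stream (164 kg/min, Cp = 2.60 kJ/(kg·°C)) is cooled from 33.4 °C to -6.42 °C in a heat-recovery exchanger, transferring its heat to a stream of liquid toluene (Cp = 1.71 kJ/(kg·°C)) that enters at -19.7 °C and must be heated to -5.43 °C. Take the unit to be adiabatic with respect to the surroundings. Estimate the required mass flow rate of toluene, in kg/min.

ṁ_c = 696 kg/min

Heat released by hot stream: Q = 164 × 2.60 × (33.4 − -6.42) = 16979 kJ/min
Energy balance on cold side (adiabatic exchanger): Q = ṁ_c·Cp_c·(T_c,out − T_c,in)
ṁ_c = 16979 / [1.71 × (-5.43 − -19.7)] = 695.82 kg/min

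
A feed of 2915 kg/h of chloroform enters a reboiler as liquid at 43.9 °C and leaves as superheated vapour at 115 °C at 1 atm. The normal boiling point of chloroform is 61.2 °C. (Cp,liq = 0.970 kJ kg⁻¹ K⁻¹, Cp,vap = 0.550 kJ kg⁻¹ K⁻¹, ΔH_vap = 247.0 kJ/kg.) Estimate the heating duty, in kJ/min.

Q = 14300 kJ/min

liquid 43.9→61.2 °C: 16.781 kJ/kg
vaporisation at 61.2 °C: 247 kJ/kg
vapour 61.2→115 °C: 29.59 kJ/kg
Δh = 16.781 + 247 + 29.59 = 293.37 kJ/kg
Q = ṁ·Δh = 2915 kg/h × 293.37 kJ/kg = 855180 kJ/h
|Q| = 237.55 kW = 14253 kJ/min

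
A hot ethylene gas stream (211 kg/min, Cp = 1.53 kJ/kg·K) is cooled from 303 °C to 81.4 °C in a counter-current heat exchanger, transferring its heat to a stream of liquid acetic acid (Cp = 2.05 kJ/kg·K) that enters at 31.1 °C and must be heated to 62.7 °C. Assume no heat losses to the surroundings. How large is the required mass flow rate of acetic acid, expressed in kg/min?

ṁ_c = 1100 kg/min

Heat released by hot stream: Q = 211 × 1.53 × (303 − 81.4) = 71539 kJ/min
Energy balance on cold side (adiabatic exchanger): Q = ṁ_c·Cp_c·(T_c,out − T_c,in)
ṁ_c = 71539 / [2.05 × (62.7 − 31.1)] = 1104.3 kg/min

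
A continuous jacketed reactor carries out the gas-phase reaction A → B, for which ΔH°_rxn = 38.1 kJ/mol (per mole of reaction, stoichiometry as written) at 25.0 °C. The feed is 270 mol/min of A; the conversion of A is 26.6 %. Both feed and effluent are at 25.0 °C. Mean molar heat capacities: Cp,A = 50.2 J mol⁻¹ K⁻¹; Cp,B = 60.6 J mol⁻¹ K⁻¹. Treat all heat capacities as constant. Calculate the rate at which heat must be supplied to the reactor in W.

Extent of reaction ξ = 0.266 × 270 = 71.82 mol/min
Reaction term: ξ·ΔH°_rxn = 71.82 × 38.1 = 2736.3 kJ/min
Q = ΔH = 2736.3 kJ/min = 45.606 kW
Heat supplied = 45606 W

Q_in = 45600 W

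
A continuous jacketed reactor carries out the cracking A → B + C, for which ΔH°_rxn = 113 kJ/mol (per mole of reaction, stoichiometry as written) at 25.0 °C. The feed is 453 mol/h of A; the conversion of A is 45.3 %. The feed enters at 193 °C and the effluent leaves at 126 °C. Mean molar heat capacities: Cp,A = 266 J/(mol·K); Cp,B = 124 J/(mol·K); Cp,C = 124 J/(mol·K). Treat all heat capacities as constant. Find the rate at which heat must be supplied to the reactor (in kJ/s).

Extent of reaction ξ = 0.453 × 453 = 205.21 mol/h
Reaction term: ξ·ΔH°_rxn = 205.21 × 113 = 23189 kJ/h
Sensible, feed 193→25 °C: -20244 kJ/h
Outlet flows (mol/h): A 247.79, B 205.21, C 205.21
Sensible, products 25→126 °C: 11797 kJ/h
Q = ΔH = 14742 kJ/h = 4.0951 kW
Heat supplied = 4.0951 kJ/s

Q_in = 4.10 kJ/s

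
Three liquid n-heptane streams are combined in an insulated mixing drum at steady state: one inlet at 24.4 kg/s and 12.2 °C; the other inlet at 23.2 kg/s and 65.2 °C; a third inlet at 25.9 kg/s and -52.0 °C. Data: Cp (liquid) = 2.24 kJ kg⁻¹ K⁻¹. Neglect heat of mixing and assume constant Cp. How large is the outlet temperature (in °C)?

T_out = 6.31 °C

Adiabatic, steady state ⇒ Σ ṁᵢCp,ᵢ(T_out − Tᵢ) = 0
Σ ṁᵢCp,ᵢTᵢ = 24.4×2.24×12.2 + 23.2×2.24×65.2 + 25.9×2.24×-52.0 = 1038.3
Σ ṁᵢCp,ᵢ = 24.4×2.24 + 23.2×2.24 + 25.9×2.24 = 164.64
T_out = 1038.3 / 164.64 = 6.3064 °C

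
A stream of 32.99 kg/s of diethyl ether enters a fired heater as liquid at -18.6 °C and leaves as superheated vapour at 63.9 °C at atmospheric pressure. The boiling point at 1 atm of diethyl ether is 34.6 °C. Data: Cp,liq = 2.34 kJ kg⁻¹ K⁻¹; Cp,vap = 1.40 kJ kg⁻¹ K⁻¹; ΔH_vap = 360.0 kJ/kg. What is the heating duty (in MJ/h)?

Q = 62400 MJ/h

liquid -18.6→34.6 °C: 124.49 kJ/kg
vaporisation at 34.6 °C: 360 kJ/kg
vapour 34.6→63.9 °C: 41.02 kJ/kg
Δh = 124.49 + 360 + 41.02 = 525.51 kJ/kg
Q = ṁ·Δh = 32.99 kg/s × 525.51 kJ/kg = 17337 kJ/s
|Q| = 17337 kW = 62411 MJ/h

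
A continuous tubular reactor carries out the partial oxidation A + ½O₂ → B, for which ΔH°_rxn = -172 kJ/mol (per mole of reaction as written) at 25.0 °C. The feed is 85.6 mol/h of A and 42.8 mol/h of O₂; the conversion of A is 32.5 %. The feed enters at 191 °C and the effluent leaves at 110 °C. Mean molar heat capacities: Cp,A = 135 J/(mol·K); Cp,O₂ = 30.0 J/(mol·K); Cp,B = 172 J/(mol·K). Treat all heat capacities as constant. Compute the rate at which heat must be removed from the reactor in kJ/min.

Extent of reaction ξ = 0.325 × 85.6 = 27.82 mol/h
Reaction term: ξ·ΔH°_rxn = 27.82 × -172 = -4785 kJ/h
Sensible, feed 191→25 °C: -2131.4 kJ/h
Outlet flows (mol/h): A 57.78, O₂ 28.89, B 27.82
Sensible, products 25→110 °C: 1143.4 kJ/h
Q = ΔH = -5773.1 kJ/h = -1.6036 kW
Heat removed = 96.218 kJ/min

Q_out = 96.2 kJ/min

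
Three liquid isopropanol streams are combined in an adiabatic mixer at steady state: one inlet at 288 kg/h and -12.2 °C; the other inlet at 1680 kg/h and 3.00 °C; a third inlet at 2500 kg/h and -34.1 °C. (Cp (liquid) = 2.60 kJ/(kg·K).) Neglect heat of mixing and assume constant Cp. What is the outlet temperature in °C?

T_out = -18.7 °C

Energy balance with Q = 0: Σ ṁᵢCp,ᵢ(T_out − Tᵢ) = 0
T_out = Σ ṁᵢCp,ᵢTᵢ / Σ ṁᵢCp,ᵢ
      = -217680 / 11617 = -18.738 °C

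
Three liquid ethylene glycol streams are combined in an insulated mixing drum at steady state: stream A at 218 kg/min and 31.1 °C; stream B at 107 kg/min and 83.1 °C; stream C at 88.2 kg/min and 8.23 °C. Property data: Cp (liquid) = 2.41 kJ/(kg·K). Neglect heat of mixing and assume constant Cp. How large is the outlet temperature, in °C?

Adiabatic, steady state ⇒ Σ ṁᵢCp,ᵢ(T_out − Tᵢ) = 0
Σ ṁᵢCp,ᵢTᵢ = 218×2.41×31.1 + 107×2.41×83.1 + 88.2×2.41×8.23 = 39518
Σ ṁᵢCp,ᵢ = 218×2.41 + 107×2.41 + 88.2×2.41 = 995.81
T_out = 39518 / 995.81 = 39.684 °C

T_out = 39.7 °C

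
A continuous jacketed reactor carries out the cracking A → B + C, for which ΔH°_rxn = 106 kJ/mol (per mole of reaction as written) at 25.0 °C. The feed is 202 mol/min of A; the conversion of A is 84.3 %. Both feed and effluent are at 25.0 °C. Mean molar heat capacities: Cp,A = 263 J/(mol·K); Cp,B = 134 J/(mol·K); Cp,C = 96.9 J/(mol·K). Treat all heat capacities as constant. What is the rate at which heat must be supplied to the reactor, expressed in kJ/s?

Q_in = 301 kJ/s

Extent of reaction ξ = 0.843 × 202 = 170.29 mol/min
Reaction term: ξ·ΔH°_rxn = 170.29 × 106 = 18050 kJ/min
Q = ΔH = 18050 kJ/min = 300.84 kW
Heat supplied = 300.84 kJ/s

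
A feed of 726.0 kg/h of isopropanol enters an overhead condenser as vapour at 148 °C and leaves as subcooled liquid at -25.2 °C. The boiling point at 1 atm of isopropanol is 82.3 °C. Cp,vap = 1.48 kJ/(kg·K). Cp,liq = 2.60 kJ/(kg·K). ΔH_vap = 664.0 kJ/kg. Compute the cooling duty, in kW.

vapour 148→82.3 °C: -97.236 kJ/kg
condensation at 82.3 °C: -664 kJ/kg
liquid 82.3→-25.2 °C: -279.5 kJ/kg
Δh = -97.236 + -664 + -279.5 = -1040.7 kJ/kg
Q = ṁ·Δh = 726.0 kg/h × -1040.7 kJ/kg = -755570 kJ/h
|Q| = 209.88 kW

Q_c = 210 kW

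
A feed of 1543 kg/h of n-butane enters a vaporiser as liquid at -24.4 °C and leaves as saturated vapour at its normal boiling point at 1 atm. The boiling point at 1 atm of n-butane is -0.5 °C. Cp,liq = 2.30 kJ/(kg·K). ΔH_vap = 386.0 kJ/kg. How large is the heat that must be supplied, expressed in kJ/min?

liquid -24.4→-0.5 °C: 54.97 kJ/kg
vaporisation at -0.5 °C: 386 kJ/kg
Δh = 54.97 + 386 = 440.97 kJ/kg
Q = ṁ·Δh = 1543 kg/h × 440.97 kJ/kg = 680420 kJ/h
|Q| = 189 kW = 11340 kJ/min

Q = 11300 kJ/min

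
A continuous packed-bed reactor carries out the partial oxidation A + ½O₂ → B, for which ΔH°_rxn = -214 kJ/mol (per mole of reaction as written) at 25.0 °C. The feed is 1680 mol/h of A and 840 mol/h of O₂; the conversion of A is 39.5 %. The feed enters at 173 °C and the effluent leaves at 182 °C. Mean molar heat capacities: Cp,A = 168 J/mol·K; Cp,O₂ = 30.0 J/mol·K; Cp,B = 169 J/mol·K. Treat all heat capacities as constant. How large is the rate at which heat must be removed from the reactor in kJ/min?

Extent of reaction ξ = 0.395 × 1680 = 663.6 mol/h
Reaction term: ξ·ΔH°_rxn = 663.6 × -214 = -142010 kJ/h
Sensible, feed 173→25 °C: -45501 kJ/h
Outlet flows (mol/h): A 1016.4, O₂ 508.2, B 663.6
Sensible, products 25→182 °C: 46809 kJ/h
Q = ΔH = -140700 kJ/h = -39.084 kW
Heat removed = 2345 kJ/min

Q_out = 2350 kJ/min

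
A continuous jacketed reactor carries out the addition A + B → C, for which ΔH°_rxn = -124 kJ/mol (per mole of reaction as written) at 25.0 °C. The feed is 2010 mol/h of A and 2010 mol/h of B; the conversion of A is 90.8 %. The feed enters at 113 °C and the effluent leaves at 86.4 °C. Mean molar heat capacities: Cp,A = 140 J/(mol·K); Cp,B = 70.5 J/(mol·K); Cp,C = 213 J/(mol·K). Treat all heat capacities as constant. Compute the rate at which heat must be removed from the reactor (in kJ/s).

Extent of reaction ξ = 0.908 × 2010 = 1825.1 mol/h
Reaction term: ξ·ΔH°_rxn = 1825.1 × -124 = -226310 kJ/h
Sensible, feed 113→25 °C: -37233 kJ/h
Outlet flows (mol/h): A 184.92, B 184.92, C 1825.1
Sensible, products 25→86.4 °C: 26259 kJ/h
Q = ΔH = -237280 kJ/h = -65.912 kW
Heat removed = 65.912 kJ/s

Q_out = 65.9 kJ/s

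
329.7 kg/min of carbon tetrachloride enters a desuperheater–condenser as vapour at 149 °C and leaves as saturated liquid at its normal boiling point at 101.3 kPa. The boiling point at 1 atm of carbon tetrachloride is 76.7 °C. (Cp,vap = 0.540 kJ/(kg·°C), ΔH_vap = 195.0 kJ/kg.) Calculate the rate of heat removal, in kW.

vapour 149→76.7 °C: -39.042 kJ/kg
condensation at 76.7 °C: -195 kJ/kg
Δh = -39.042 + -195 = -234.04 kJ/kg
Q = ṁ·Δh = 329.7 kg/min × -234.04 kJ/kg = -77164 kJ/min
|Q| = 1286.1 kW

Q_c = 1290 kW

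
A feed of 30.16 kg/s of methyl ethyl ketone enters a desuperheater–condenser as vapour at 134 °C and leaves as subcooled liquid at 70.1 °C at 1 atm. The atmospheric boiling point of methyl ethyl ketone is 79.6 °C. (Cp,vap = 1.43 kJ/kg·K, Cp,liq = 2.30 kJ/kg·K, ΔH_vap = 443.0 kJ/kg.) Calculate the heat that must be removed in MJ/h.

vapour 134→79.6 °C: -77.792 kJ/kg
condensation at 79.6 °C: -443 kJ/kg
liquid 79.6→70.1 °C: -21.85 kJ/kg
Δh = -77.792 + -443 + -21.85 = -542.64 kJ/kg
Q = ṁ·Δh = 30.16 kg/s × -542.64 kJ/kg = -16366 kJ/s
|Q| = 16366 kW = 58918 MJ/h

Q_c = 58900 MJ/h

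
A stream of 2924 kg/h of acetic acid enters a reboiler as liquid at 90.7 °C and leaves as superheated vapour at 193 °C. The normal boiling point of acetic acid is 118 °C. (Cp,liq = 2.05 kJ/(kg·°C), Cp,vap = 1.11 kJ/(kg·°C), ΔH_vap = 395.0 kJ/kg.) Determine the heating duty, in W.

liquid 90.7→118 °C: 55.965 kJ/kg
vaporisation at 118 °C: 395 kJ/kg
vapour 118→193 °C: 83.25 kJ/kg
Δh = 55.965 + 395 + 83.25 = 534.22 kJ/kg
Q = ṁ·Δh = 2924 kg/h × 534.22 kJ/kg = 1.562e+06 kJ/h
|Q| = 433.9 kW = 433900 W

Q = 434000 W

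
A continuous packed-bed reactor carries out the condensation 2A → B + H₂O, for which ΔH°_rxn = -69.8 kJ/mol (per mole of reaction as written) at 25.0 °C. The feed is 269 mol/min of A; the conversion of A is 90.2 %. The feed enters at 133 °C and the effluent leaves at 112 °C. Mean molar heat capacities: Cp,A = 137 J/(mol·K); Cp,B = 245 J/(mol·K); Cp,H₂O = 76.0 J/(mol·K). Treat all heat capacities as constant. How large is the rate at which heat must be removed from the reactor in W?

Extent of reaction ξ = 0.902 × 269 / 2 = 121.32 mol/min
Reaction term: ξ·ΔH°_rxn = 121.32 × -69.8 = -8468.1 kJ/min
Sensible, feed 133→25 °C: -3980.1 kJ/min
Outlet flows (mol/min): A 26.362, B 121.32, H₂O 121.32
Sensible, products 25→112 °C: 3702.3 kJ/min
Q = ΔH = -8745.9 kJ/min = -145.77 kW
Heat removed = 145770 W

Q_out = 146000 W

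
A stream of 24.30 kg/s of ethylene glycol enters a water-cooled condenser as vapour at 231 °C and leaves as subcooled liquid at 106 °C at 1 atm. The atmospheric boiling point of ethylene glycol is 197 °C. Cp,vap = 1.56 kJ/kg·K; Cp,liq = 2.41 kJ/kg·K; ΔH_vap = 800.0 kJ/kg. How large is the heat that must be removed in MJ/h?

vapour 231→197 °C: -53.04 kJ/kg
condensation at 197 °C: -800 kJ/kg
liquid 197→106 °C: -219.31 kJ/kg
Δh = -53.04 + -800 + -219.31 = -1072.3 kJ/kg
Q = ṁ·Δh = 24.30 kg/s × -1072.3 kJ/kg = -26058 kJ/s
|Q| = 26058 kW = 93809 MJ/h

Q_c = 93800 MJ/h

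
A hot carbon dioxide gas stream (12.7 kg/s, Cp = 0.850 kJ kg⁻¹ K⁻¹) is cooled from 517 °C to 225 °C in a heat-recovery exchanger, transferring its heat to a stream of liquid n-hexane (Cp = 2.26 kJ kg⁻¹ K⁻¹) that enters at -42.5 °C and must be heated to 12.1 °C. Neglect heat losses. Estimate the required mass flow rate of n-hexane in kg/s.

Heat released by hot stream: Q = 12.7 × 0.850 × (517 − 225) = 3152.1 kJ/s
Energy balance on cold side (adiabatic exchanger): Q = ṁ_c·Cp_c·(T_c,out − T_c,in)
ṁ_c = 3152.1 / [2.26 × (12.1 − -42.5)] = 25.545 kg/s

ṁ_c = 25.5 kg/s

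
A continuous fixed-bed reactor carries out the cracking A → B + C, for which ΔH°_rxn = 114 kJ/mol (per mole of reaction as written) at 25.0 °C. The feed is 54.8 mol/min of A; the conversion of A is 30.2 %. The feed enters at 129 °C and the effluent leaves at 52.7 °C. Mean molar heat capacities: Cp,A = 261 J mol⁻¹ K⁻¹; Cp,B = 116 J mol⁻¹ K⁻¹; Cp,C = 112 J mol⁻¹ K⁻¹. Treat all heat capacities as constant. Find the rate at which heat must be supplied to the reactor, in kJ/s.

Q_in = 13.0 kJ/s

Extent of reaction ξ = 0.302 × 54.8 = 16.55 mol/min
Reaction term: ξ·ΔH°_rxn = 16.55 × 114 = 1886.7 kJ/min
Sensible, feed 129→25 °C: -1487.5 kJ/min
Outlet flows (mol/min): A 38.25, B 16.55, C 16.55
Sensible, products 25→52.7 °C: 381.06 kJ/min
Q = ΔH = 780.22 kJ/min = 13.004 kW
Heat supplied = 13.004 kJ/s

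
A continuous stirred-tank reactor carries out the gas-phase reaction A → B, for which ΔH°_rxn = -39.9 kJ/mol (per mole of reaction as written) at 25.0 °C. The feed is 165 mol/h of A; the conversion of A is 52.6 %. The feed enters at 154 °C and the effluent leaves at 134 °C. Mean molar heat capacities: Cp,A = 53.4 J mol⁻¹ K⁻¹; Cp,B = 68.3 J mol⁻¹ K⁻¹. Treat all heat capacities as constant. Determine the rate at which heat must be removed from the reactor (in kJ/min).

Extent of reaction ξ = 0.526 × 165 = 86.79 mol/h
Reaction term: ξ·ΔH°_rxn = 86.79 × -39.9 = -3462.9 kJ/h
Sensible, feed 154→25 °C: -1136.6 kJ/h
Outlet flows (mol/h): A 78.21, B 86.79
Sensible, products 25→134 °C: 1101.4 kJ/h
Q = ΔH = -3498.2 kJ/h = -0.97172 kW
Heat removed = 58.303 kJ/min

Q_out = 58.3 kJ/min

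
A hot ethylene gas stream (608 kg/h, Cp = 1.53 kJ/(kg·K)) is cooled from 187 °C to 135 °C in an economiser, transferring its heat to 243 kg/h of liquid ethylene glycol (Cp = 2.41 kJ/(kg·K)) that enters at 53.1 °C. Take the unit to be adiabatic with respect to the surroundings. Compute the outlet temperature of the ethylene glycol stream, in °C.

T_c,out = 136 °C

Heat released by hot stream: Q = 608 × 1.53 × (187 − 135) = 48372 kJ/h
Energy balance on cold side (adiabatic exchanger): Q = ṁ_c·Cp_c·(T_c,out − T_c,in)
T_c,out = 53.1 + 48372/(243 × 2.41) = 135.7 °C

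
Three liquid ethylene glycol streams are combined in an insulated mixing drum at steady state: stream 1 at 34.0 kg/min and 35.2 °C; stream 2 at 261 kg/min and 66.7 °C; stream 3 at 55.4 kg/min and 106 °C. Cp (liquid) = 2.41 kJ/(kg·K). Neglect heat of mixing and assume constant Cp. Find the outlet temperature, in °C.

T_out = 69.9 °C

No heat crosses the boundary, so H_out = H_in.
T_out = Σ ṁᵢCp,ᵢTᵢ / Σ ṁᵢCp,ᵢ
      = 58992 / 844.46 = 69.857 °C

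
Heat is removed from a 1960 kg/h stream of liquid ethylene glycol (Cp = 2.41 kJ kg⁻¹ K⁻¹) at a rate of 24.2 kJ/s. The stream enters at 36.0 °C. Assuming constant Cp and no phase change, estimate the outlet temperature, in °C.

T_out = 17.6 °C

Q = 24.2 kJ/s = 87120 kJ/h
ΔT = Q/(ṁ·Cp) = 87120/(1960×2.41) = 18.444 K
T_out = 36.0 − 18.444 = 17.556 °C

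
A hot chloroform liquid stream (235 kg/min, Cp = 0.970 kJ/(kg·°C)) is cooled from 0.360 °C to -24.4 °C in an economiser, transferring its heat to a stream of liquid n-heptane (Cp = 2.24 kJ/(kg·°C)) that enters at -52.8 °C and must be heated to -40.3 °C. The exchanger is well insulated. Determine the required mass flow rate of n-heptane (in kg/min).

ṁ_c = 202 kg/min

Heat released by hot stream: Q = 235 × 0.970 × (0.360 − -24.4) = 5644 kJ/min
Energy balance on cold side (adiabatic exchanger): Q = ṁ_c·Cp_c·(T_c,out − T_c,in)
ṁ_c = 5644 / [2.24 × (-40.3 − -52.8)] = 201.57 kg/min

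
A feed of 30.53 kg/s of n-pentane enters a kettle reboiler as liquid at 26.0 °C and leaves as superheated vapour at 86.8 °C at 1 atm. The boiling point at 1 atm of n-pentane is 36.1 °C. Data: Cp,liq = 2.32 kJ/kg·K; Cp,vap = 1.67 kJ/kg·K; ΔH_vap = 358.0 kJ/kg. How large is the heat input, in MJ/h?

liquid 26.0→36.1 °C: 23.432 kJ/kg
vaporisation at 36.1 °C: 358 kJ/kg
vapour 36.1→86.8 °C: 84.669 kJ/kg
Δh = 23.432 + 358 + 84.669 = 466.1 kJ/kg
Q = ṁ·Δh = 30.53 kg/s × 466.1 kJ/kg = 14230 kJ/s
|Q| = 14230 kW = 51228 MJ/h

Q = 51200 MJ/h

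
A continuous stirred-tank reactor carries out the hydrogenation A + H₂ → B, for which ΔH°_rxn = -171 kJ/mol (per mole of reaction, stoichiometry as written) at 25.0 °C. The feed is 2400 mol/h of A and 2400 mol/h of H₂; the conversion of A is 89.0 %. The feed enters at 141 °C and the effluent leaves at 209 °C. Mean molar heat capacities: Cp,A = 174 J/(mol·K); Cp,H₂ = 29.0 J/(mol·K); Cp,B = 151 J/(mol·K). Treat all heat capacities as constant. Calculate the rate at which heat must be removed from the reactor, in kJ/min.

Extent of reaction ξ = 0.890 × 2400 = 2136 mol/h
Reaction term: ξ·ΔH°_rxn = 2136 × -171 = -365260 kJ/h
Sensible, feed 141→25 °C: -56515 kJ/h
Outlet flows (mol/h): A 264, H₂ 264, B 2136
Sensible, products 25→209 °C: 69208 kJ/h
Q = ΔH = -352560 kJ/h = -97.934 kW
Heat removed = 5876.1 kJ/min

Q_out = 5880 kJ/min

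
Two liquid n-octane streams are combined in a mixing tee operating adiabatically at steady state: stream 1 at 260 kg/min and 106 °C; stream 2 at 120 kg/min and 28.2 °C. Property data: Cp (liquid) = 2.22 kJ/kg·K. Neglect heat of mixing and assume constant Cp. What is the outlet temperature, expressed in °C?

No heat crosses the boundary, so H_out = H_in.
T_out = Σ ṁᵢCp,ᵢTᵢ / Σ ṁᵢCp,ᵢ
      = 68696 / 843.6 = 81.432 °C

T_out = 81.4 °C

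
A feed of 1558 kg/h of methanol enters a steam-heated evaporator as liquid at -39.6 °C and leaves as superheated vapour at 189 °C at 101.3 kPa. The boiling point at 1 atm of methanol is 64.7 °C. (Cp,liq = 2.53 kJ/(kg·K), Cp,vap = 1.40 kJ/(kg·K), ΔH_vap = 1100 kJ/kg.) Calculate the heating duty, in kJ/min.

Q = 39900 kJ/min

liquid -39.6→64.7 °C: 263.88 kJ/kg
vaporisation at 64.7 °C: 1100 kJ/kg
vapour 64.7→189 °C: 174.02 kJ/kg
Δh = 263.88 + 1100 + 174.02 = 1537.9 kJ/kg
Q = ṁ·Δh = 1558 kg/h × 1537.9 kJ/kg = 2.396e+06 kJ/h
|Q| = 665.57 kW = 39934 kJ/min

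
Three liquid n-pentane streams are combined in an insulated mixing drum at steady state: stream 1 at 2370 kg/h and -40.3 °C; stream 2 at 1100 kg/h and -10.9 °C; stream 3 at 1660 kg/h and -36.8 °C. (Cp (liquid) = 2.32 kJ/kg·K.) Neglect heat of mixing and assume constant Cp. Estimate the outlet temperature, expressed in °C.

T_out = -32.9 °C

Adiabatic, steady state ⇒ Σ ṁᵢCp,ᵢ(T_out − Tᵢ) = 0
Σ ṁᵢCp,ᵢTᵢ = 2370×2.32×-40.3 + 1100×2.32×-10.9 + 1660×2.32×-36.8 = -391130
Σ ṁᵢCp,ᵢ = 2370×2.32 + 1100×2.32 + 1660×2.32 = 11902
T_out = -391130 / 11902 = -32.863 °C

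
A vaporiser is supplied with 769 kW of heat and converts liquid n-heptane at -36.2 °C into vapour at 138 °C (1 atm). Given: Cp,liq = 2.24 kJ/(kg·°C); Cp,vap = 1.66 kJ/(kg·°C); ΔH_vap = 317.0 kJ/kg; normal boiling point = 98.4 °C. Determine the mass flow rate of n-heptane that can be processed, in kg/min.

ṁ = 67.4 kg/min

Δh = 2.24×(98.4−-36.2) + 317.0 + 1.66×(138−98.4) = 684.24 kJ/kg
Q = 769 kW = 769 kJ/s = 46140 kJ/min
ṁ = Q/Δh = 46140 / 684.24 = 67.432 kg/min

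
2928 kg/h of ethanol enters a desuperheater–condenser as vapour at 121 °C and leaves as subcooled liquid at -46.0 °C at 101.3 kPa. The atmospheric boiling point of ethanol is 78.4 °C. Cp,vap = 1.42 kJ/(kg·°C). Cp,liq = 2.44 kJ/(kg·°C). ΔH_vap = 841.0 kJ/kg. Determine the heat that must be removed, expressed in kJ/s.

Q_c = 980 kJ/s

vapour 121→78.4 °C: -60.492 kJ/kg
condensation at 78.4 °C: -841 kJ/kg
liquid 78.4→-46.0 °C: -303.54 kJ/kg
Δh = -60.492 + -841 + -303.54 = -1205 kJ/kg
Q = ṁ·Δh = 2928 kg/h × -1205 kJ/kg = -3.5283e+06 kJ/h
|Q| = 980.09 kW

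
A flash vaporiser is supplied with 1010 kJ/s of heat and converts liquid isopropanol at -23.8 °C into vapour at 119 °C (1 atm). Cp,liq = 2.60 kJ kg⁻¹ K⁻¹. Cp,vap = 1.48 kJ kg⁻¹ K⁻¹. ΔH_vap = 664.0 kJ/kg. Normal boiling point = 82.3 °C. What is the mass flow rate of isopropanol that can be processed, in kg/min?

ṁ = 61.0 kg/min

Δh = 2.60×(82.3−-23.8) + 664.0 + 1.48×(119−82.3) = 994.18 kJ/kg
Q = 1010 kJ/s = 1010 kJ/s = 60600 kJ/min
ṁ = Q/Δh = 60600 / 994.18 = 60.955 kg/min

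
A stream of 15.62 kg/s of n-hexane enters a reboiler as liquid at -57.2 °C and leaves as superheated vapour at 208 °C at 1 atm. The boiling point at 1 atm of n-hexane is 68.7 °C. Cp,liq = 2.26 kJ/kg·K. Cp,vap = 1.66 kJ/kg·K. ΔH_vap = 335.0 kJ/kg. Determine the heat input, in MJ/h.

Q = 47800 MJ/h

liquid -57.2→68.7 °C: 284.53 kJ/kg
vaporisation at 68.7 °C: 335 kJ/kg
vapour 68.7→208 °C: 231.24 kJ/kg
Δh = 284.53 + 335 + 231.24 = 850.77 kJ/kg
Q = ṁ·Δh = 15.62 kg/s × 850.77 kJ/kg = 13289 kJ/s
|Q| = 13289 kW = 47841 MJ/h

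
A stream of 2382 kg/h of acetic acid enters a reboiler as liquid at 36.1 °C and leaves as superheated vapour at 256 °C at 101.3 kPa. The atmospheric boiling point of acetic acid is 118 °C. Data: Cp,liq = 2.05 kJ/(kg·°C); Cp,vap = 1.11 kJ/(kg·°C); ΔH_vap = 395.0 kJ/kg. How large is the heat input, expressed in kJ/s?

Q = 474 kJ/s

liquid 36.1→118 °C: 167.9 kJ/kg
vaporisation at 118 °C: 395 kJ/kg
vapour 118→256 °C: 153.18 kJ/kg
Δh = 167.9 + 395 + 153.18 = 716.08 kJ/kg
Q = ṁ·Δh = 2382 kg/h × 716.08 kJ/kg = 1.7057e+06 kJ/h
|Q| = 473.8 kW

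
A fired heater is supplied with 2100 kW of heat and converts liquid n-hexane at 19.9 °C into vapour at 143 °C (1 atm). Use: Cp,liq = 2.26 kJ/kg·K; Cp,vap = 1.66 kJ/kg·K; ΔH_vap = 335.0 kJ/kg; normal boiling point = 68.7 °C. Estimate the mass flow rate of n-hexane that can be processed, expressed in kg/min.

Δh = 2.26×(68.7−19.9) + 335.0 + 1.66×(143−68.7) = 568.63 kJ/kg
Q = 2100 kW = 2100 kJ/s = 126000 kJ/min
ṁ = Q/Δh = 126000 / 568.63 = 221.59 kg/min

ṁ = 222 kg/min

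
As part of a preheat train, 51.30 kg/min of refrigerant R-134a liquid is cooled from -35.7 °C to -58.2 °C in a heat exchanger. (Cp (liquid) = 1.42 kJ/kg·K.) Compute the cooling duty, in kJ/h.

Q = ṁ·Cp·ΔT = 51.30 × 1.42 × (-58.2 − -35.7) = -1639 kJ/min
Converting: 1639 / 60 s = 27.317 kW
Cooling duty = 98342 kJ/h

Q_c = 98300 kJ/h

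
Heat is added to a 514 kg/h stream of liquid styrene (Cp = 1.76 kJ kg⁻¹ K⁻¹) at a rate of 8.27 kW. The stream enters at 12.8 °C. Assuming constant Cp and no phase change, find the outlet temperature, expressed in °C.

T_out = 45.7 °C

Q = 8.27 kW = 29772 kJ/h
ΔT = Q/(ṁ·Cp) = 29772/(514×1.76) = 32.91 K
T_out = 12.8 + 32.91 = 45.71 °C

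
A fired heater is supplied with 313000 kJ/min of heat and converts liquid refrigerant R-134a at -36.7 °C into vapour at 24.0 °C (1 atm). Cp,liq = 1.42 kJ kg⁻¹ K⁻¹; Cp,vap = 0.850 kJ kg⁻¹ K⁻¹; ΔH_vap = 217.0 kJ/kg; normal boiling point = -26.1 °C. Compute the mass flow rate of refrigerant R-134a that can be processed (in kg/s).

ṁ = 19.0 kg/s

Δh = 1.42×(-26.1−-36.7) + 217.0 + 0.850×(24.0−-26.1) = 274.64 kJ/kg
Q = 313000 kJ/min = 5216.7 kJ/s = 5216.7 kJ/s
ṁ = Q/Δh = 5216.7 / 274.64 = 18.995 kg/s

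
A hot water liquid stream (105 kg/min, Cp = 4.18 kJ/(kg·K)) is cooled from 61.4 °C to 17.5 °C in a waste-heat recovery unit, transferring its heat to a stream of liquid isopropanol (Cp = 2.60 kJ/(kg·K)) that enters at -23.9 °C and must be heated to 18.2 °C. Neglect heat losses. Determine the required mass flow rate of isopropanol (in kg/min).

Heat released by hot stream: Q = 105 × 4.18 × (61.4 − 17.5) = 19268 kJ/min
Energy balance on cold side (adiabatic exchanger): Q = ṁ_c·Cp_c·(T_c,out − T_c,in)
ṁ_c = 19268 / [2.60 × (18.2 − -23.9)] = 176.03 kg/min

ṁ_c = 176 kg/min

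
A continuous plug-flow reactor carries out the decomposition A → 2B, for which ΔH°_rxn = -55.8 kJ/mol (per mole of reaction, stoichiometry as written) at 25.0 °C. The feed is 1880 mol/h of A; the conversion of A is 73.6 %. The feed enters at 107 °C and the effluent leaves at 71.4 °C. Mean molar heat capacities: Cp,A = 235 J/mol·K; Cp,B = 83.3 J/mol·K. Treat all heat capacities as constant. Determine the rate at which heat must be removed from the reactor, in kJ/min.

Extent of reaction ξ = 0.736 × 1880 = 1383.7 mol/h
Reaction term: ξ·ΔH°_rxn = 1383.7 × -55.8 = -77209 kJ/h
Sensible, feed 107→25 °C: -36228 kJ/h
Outlet flows (mol/h): A 496.32, B 2767.4
Sensible, products 25→71.4 °C: 16108 kJ/h
Q = ΔH = -97329 kJ/h = -27.036 kW
Heat removed = 1622.1 kJ/min

Q_out = 1620 kJ/min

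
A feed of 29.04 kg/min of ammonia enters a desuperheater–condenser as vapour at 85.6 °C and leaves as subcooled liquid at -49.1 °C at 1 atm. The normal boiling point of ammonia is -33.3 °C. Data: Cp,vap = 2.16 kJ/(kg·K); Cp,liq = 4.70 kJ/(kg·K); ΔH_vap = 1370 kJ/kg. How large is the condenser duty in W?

Q_c = 823000 W

vapour 85.6→-33.3 °C: -256.82 kJ/kg
condensation at -33.3 °C: -1370 kJ/kg
liquid -33.3→-49.1 °C: -74.26 kJ/kg
Δh = -256.82 + -1370 + -74.26 = -1701.1 kJ/kg
Q = ṁ·Δh = 29.04 kg/min × -1701.1 kJ/kg = -49399 kJ/min
|Q| = 823.32 kW = 823320 W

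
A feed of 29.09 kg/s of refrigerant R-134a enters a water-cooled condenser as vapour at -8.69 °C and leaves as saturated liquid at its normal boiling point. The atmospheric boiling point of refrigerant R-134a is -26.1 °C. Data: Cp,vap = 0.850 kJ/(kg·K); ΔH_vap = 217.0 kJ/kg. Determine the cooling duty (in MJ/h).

vapour -8.69→-26.1 °C: -14.799 kJ/kg
condensation at -26.1 °C: -217 kJ/kg
Δh = -14.799 + -217 = -231.8 kJ/kg
Q = ṁ·Δh = 29.09 kg/s × -231.8 kJ/kg = -6743 kJ/s
|Q| = 6743 kW = 24275 MJ/h

Q_c = 24300 MJ/h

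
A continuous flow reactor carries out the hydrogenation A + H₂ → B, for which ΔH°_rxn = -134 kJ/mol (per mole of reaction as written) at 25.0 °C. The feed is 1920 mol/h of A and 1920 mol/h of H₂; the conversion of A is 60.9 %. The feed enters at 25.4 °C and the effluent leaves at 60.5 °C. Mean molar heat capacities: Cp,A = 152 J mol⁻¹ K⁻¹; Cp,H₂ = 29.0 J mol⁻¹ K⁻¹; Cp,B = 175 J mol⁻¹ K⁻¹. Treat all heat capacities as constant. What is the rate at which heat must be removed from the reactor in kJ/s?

Extent of reaction ξ = 0.609 × 1920 = 1169.3 mol/h
Reaction term: ξ·ΔH°_rxn = 1169.3 × -134 = -156680 kJ/h
Sensible, feed 25.4→25 °C: -139.01 kJ/h
Outlet flows (mol/h): A 750.72, H₂ 750.72, B 1169.3
Sensible, products 25→60.5 °C: 12088 kJ/h
Q = ΔH = -144730 kJ/h = -40.204 kW
Heat removed = 40.204 kJ/s

Q_out = 40.2 kJ/s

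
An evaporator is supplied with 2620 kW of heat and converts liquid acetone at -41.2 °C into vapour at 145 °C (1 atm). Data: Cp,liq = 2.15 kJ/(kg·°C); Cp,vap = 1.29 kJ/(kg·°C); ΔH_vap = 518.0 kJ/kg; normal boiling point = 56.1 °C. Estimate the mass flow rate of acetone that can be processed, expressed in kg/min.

Δh = 2.15×(56.1−-41.2) + 518.0 + 1.29×(145−56.1) = 841.88 kJ/kg
Q = 2620 kW = 2620 kJ/s = 157200 kJ/min
ṁ = Q/Δh = 157200 / 841.88 = 186.73 kg/min

ṁ = 187 kg/min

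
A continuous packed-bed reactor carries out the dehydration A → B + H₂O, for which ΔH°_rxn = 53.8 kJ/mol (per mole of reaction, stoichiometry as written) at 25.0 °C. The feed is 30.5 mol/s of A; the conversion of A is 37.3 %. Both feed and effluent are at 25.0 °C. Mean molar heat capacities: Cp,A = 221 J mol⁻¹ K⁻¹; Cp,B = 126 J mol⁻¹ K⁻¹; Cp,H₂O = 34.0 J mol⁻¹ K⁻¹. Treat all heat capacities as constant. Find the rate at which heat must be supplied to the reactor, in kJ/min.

Extent of reaction ξ = 0.373 × 30.5 = 11.377 mol/s
Reaction term: ξ·ΔH°_rxn = 11.377 × 53.8 = 612.06 kJ/s
Q = ΔH = 612.06 kJ/s = 612.06 kW
Heat supplied = 36723 kJ/min

Q_in = 36700 kJ/min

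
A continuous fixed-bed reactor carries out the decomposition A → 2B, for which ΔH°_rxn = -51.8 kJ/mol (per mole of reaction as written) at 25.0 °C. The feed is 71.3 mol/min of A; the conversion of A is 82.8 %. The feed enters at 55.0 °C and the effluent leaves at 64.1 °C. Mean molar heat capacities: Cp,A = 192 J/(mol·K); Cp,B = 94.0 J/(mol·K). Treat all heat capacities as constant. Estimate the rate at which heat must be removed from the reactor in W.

Extent of reaction ξ = 0.828 × 71.3 = 59.036 mol/min
Reaction term: ξ·ΔH°_rxn = 59.036 × -51.8 = -3058.1 kJ/min
Sensible, feed 55.0→25 °C: -410.69 kJ/min
Outlet flows (mol/min): A 12.264, B 118.07
Sensible, products 25→64.1 °C: 526.03 kJ/min
Q = ΔH = -2942.7 kJ/min = -49.046 kW
Heat removed = 49046 W

Q_out = 49000 W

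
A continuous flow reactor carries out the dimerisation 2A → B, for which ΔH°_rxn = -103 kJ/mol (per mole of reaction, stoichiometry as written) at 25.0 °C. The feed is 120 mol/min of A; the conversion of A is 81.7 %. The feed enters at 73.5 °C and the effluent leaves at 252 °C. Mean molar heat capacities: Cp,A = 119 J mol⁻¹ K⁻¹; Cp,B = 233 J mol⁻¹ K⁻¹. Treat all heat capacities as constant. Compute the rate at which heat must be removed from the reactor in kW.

Q_out = 42.6 kW

Extent of reaction ξ = 0.817 × 120 / 2 = 49.02 mol/min
Reaction term: ξ·ΔH°_rxn = 49.02 × -103 = -5049.1 kJ/min
Sensible, feed 73.5→25 °C: -692.58 kJ/min
Outlet flows (mol/min): A 21.96, B 49.02
Sensible, products 25→252 °C: 3185.9 kJ/min
Q = ΔH = -2555.7 kJ/min = -42.595 kW
Heat removed = 42.595 kW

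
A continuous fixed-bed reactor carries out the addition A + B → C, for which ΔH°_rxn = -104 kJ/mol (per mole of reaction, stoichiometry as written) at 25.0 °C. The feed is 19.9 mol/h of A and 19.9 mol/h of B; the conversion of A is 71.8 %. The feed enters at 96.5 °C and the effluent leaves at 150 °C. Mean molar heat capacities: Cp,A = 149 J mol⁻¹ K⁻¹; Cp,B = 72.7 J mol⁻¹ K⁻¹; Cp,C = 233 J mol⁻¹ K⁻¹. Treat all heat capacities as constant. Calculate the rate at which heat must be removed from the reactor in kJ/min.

Extent of reaction ξ = 0.718 × 19.9 = 14.288 mol/h
Reaction term: ξ·ΔH°_rxn = 14.288 × -104 = -1486 kJ/h
Sensible, feed 96.5→25 °C: -315.45 kJ/h
Outlet flows (mol/h): A 5.6118, B 5.6118, C 14.288
Sensible, products 25→150 °C: 571.66 kJ/h
Q = ΔH = -1229.8 kJ/h = -0.3416 kW
Heat removed = 20.496 kJ/min

Q_out = 20.5 kJ/min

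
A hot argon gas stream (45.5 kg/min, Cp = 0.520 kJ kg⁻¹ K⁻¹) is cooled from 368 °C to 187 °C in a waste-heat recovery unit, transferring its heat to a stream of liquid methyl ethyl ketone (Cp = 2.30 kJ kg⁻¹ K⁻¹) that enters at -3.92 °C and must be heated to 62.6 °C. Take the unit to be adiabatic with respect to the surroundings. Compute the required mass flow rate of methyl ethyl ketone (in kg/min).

Heat released by hot stream: Q = 45.5 × 0.520 × (368 − 187) = 4282.5 kJ/min
Energy balance on cold side (adiabatic exchanger): Q = ṁ_c·Cp_c·(T_c,out − T_c,in)
ṁ_c = 4282.5 / [2.30 × (62.6 − -3.92)] = 27.991 kg/min

ṁ_c = 28.0 kg/min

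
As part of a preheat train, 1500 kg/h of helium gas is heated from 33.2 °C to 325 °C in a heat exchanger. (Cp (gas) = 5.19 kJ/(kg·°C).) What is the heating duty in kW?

Q = ṁ·Cp·ΔT = 1500 × 5.19 × (325 − 33.2) = 2.2717e+06 kJ/h
Converting: 2.2717e+06 / 3600 s = 631.02 kW

Q = 631 kW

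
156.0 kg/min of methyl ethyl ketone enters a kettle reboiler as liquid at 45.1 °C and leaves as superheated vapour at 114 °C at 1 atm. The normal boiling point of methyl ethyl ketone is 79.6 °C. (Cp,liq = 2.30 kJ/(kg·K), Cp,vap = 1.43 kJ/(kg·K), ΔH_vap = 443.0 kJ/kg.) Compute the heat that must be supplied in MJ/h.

liquid 45.1→79.6 °C: 79.35 kJ/kg
vaporisation at 79.6 °C: 443 kJ/kg
vapour 79.6→114 °C: 49.192 kJ/kg
Δh = 79.35 + 443 + 49.192 = 571.54 kJ/kg
Q = ṁ·Δh = 156.0 kg/min × 571.54 kJ/kg = 89161 kJ/min
|Q| = 1486 kW = 5349.6 MJ/h

Q = 5350 MJ/h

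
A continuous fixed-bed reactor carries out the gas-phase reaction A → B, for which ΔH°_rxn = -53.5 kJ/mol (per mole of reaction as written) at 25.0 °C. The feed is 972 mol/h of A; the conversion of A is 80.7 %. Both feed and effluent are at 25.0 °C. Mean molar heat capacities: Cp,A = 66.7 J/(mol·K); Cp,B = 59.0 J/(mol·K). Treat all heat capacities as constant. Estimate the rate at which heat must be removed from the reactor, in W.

Extent of reaction ξ = 0.807 × 972 = 784.4 mol/h
Reaction term: ξ·ΔH°_rxn = 784.4 × -53.5 = -41966 kJ/h
Q = ΔH = -41966 kJ/h = -11.657 kW
Heat removed = 11657 W

Q_out = 11700 W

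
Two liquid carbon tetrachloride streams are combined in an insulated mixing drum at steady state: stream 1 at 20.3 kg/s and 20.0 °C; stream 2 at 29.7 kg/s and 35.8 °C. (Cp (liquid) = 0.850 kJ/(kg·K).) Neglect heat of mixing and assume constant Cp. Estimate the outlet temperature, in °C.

T_out = 29.4 °C

Adiabatic, steady state ⇒ Σ ṁᵢCp,ᵢ(T_out − Tᵢ) = 0
T_out = Σ ṁᵢCp,ᵢTᵢ / Σ ṁᵢCp,ᵢ
      = 1248.9 / 42.5 = 29.385 °C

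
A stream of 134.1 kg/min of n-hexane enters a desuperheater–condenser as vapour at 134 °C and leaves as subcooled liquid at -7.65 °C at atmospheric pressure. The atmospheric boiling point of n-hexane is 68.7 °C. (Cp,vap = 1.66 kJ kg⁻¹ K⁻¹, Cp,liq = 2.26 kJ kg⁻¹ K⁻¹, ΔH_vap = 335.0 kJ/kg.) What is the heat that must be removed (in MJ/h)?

Q_c = 4960 MJ/h

vapour 134→68.7 °C: -108.4 kJ/kg
condensation at 68.7 °C: -335 kJ/kg
liquid 68.7→-7.65 °C: -172.55 kJ/kg
Δh = -108.4 + -335 + -172.55 = -615.95 kJ/kg
Q = ṁ·Δh = 134.1 kg/min × -615.95 kJ/kg = -82599 kJ/min
|Q| = 1376.6 kW = 4955.9 MJ/h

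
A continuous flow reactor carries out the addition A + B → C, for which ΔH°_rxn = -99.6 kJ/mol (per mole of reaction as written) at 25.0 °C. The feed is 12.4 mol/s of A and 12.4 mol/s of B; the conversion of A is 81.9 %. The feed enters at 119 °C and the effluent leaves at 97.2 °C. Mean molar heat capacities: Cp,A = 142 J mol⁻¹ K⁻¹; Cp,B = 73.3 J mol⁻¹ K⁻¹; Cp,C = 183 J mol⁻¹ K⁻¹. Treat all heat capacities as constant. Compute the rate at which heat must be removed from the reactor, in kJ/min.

Extent of reaction ξ = 0.819 × 12.4 = 10.156 mol/s
Reaction term: ξ·ΔH°_rxn = 10.156 × -99.6 = -1011.5 kJ/s
Sensible, feed 119→25 °C: -250.95 kJ/s
Outlet flows (mol/s): A 2.2444, B 2.2444, C 10.156
Sensible, products 25→97.2 °C: 169.07 kJ/s
Q = ΔH = -1093.4 kJ/s = -1093.4 kW
Heat removed = 65603 kJ/min

Q_out = 65600 kJ/min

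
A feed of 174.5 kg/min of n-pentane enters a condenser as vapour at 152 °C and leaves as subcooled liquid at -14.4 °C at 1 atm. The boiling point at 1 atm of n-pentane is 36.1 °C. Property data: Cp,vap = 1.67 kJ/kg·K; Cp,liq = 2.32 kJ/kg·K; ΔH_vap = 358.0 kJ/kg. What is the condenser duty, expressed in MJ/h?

vapour 152→36.1 °C: -193.55 kJ/kg
condensation at 36.1 °C: -358 kJ/kg
liquid 36.1→-14.4 °C: -117.16 kJ/kg
Δh = -193.55 + -358 + -117.16 = -668.71 kJ/kg
Q = ṁ·Δh = 174.5 kg/min × -668.71 kJ/kg = -116690 kJ/min
|Q| = 1944.8 kW = 7001.4 MJ/h

Q_c = 7000 MJ/h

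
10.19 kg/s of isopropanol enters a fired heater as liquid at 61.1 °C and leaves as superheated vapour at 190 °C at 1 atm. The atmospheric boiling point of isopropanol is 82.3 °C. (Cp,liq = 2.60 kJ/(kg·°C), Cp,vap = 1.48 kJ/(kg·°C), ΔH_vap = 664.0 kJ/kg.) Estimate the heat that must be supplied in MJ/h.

liquid 61.1→82.3 °C: 55.12 kJ/kg
vaporisation at 82.3 °C: 664 kJ/kg
vapour 82.3→190 °C: 159.4 kJ/kg
Δh = 55.12 + 664 + 159.4 = 878.52 kJ/kg
Q = ṁ·Δh = 10.19 kg/s × 878.52 kJ/kg = 8952.1 kJ/s
|Q| = 8952.1 kW = 32227 MJ/h

Q = 32200 MJ/h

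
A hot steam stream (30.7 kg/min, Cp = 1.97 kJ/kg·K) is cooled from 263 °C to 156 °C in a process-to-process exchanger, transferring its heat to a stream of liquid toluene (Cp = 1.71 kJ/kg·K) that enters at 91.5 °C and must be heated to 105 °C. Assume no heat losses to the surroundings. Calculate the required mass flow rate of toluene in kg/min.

ṁ_c = 280 kg/min

Heat released by hot stream: Q = 30.7 × 1.97 × (263 − 156) = 6471.3 kJ/min
Energy balance on cold side (adiabatic exchanger): Q = ṁ_c·Cp_c·(T_c,out − T_c,in)
ṁ_c = 6471.3 / [1.71 × (105 − 91.5)] = 280.32 kg/min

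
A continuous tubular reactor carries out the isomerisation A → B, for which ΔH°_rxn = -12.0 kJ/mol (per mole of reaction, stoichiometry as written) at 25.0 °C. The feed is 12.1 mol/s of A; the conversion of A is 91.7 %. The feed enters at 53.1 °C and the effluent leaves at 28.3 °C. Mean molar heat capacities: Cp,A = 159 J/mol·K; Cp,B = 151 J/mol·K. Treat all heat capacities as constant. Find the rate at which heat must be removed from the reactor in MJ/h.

Extent of reaction ξ = 0.917 × 12.1 = 11.096 mol/s
Reaction term: ξ·ΔH°_rxn = 11.096 × -12.0 = -133.15 kJ/s
Sensible, feed 53.1→25 °C: -54.062 kJ/s
Outlet flows (mol/s): A 1.0043, B 11.096
Sensible, products 25→28.3 °C: 6.0559 kJ/s
Q = ΔH = -181.15 kJ/s = -181.15 kW
Heat removed = 652.15 MJ/h

Q_out = 652 MJ/h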